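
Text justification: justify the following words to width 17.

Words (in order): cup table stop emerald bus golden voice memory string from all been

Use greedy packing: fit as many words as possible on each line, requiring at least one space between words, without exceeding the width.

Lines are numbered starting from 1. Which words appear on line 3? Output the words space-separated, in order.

Line 1: ['cup', 'table', 'stop'] (min_width=14, slack=3)
Line 2: ['emerald', 'bus'] (min_width=11, slack=6)
Line 3: ['golden', 'voice'] (min_width=12, slack=5)
Line 4: ['memory', 'string'] (min_width=13, slack=4)
Line 5: ['from', 'all', 'been'] (min_width=13, slack=4)

Answer: golden voice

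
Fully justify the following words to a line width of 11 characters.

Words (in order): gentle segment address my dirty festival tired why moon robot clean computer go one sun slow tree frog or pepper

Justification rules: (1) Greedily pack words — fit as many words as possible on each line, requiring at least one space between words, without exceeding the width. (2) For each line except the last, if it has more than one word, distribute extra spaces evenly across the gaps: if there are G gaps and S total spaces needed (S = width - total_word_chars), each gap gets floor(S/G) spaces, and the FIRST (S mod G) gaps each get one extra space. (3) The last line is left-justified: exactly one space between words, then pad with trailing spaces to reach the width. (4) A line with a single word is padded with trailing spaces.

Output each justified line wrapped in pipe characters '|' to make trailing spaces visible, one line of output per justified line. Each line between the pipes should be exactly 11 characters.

Line 1: ['gentle'] (min_width=6, slack=5)
Line 2: ['segment'] (min_width=7, slack=4)
Line 3: ['address', 'my'] (min_width=10, slack=1)
Line 4: ['dirty'] (min_width=5, slack=6)
Line 5: ['festival'] (min_width=8, slack=3)
Line 6: ['tired', 'why'] (min_width=9, slack=2)
Line 7: ['moon', 'robot'] (min_width=10, slack=1)
Line 8: ['clean'] (min_width=5, slack=6)
Line 9: ['computer', 'go'] (min_width=11, slack=0)
Line 10: ['one', 'sun'] (min_width=7, slack=4)
Line 11: ['slow', 'tree'] (min_width=9, slack=2)
Line 12: ['frog', 'or'] (min_width=7, slack=4)
Line 13: ['pepper'] (min_width=6, slack=5)

Answer: |gentle     |
|segment    |
|address  my|
|dirty      |
|festival   |
|tired   why|
|moon  robot|
|clean      |
|computer go|
|one     sun|
|slow   tree|
|frog     or|
|pepper     |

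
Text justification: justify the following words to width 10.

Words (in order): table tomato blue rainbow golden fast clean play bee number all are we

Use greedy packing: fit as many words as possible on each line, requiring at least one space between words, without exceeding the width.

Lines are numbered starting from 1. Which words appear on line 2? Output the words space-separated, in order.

Line 1: ['table'] (min_width=5, slack=5)
Line 2: ['tomato'] (min_width=6, slack=4)
Line 3: ['blue'] (min_width=4, slack=6)
Line 4: ['rainbow'] (min_width=7, slack=3)
Line 5: ['golden'] (min_width=6, slack=4)
Line 6: ['fast', 'clean'] (min_width=10, slack=0)
Line 7: ['play', 'bee'] (min_width=8, slack=2)
Line 8: ['number', 'all'] (min_width=10, slack=0)
Line 9: ['are', 'we'] (min_width=6, slack=4)

Answer: tomato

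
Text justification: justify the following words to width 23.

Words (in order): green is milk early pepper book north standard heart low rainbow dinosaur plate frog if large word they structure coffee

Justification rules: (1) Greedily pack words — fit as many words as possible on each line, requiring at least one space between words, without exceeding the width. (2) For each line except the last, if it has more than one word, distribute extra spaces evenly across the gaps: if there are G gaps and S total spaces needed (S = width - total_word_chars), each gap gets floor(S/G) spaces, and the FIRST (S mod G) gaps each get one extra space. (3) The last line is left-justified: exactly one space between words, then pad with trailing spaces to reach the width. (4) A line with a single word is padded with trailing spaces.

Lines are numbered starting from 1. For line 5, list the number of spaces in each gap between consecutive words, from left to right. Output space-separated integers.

Line 1: ['green', 'is', 'milk', 'early'] (min_width=19, slack=4)
Line 2: ['pepper', 'book', 'north'] (min_width=17, slack=6)
Line 3: ['standard', 'heart', 'low'] (min_width=18, slack=5)
Line 4: ['rainbow', 'dinosaur', 'plate'] (min_width=22, slack=1)
Line 5: ['frog', 'if', 'large', 'word', 'they'] (min_width=23, slack=0)
Line 6: ['structure', 'coffee'] (min_width=16, slack=7)

Answer: 1 1 1 1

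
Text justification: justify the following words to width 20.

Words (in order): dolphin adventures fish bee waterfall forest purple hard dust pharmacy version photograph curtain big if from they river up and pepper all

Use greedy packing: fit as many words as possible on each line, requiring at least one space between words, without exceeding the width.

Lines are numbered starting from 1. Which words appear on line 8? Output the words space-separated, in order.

Answer: pepper all

Derivation:
Line 1: ['dolphin', 'adventures'] (min_width=18, slack=2)
Line 2: ['fish', 'bee', 'waterfall'] (min_width=18, slack=2)
Line 3: ['forest', 'purple', 'hard'] (min_width=18, slack=2)
Line 4: ['dust', 'pharmacy'] (min_width=13, slack=7)
Line 5: ['version', 'photograph'] (min_width=18, slack=2)
Line 6: ['curtain', 'big', 'if', 'from'] (min_width=19, slack=1)
Line 7: ['they', 'river', 'up', 'and'] (min_width=17, slack=3)
Line 8: ['pepper', 'all'] (min_width=10, slack=10)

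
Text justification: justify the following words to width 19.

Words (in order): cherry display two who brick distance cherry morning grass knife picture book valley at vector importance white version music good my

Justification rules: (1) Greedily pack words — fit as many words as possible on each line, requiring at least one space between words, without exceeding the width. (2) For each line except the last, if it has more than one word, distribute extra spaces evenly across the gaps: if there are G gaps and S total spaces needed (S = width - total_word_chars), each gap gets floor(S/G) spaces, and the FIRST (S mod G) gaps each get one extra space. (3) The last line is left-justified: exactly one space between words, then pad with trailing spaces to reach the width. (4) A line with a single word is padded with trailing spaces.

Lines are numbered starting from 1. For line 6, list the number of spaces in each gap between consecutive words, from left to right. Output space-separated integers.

Answer: 3

Derivation:
Line 1: ['cherry', 'display', 'two'] (min_width=18, slack=1)
Line 2: ['who', 'brick', 'distance'] (min_width=18, slack=1)
Line 3: ['cherry', 'morning'] (min_width=14, slack=5)
Line 4: ['grass', 'knife', 'picture'] (min_width=19, slack=0)
Line 5: ['book', 'valley', 'at'] (min_width=14, slack=5)
Line 6: ['vector', 'importance'] (min_width=17, slack=2)
Line 7: ['white', 'version', 'music'] (min_width=19, slack=0)
Line 8: ['good', 'my'] (min_width=7, slack=12)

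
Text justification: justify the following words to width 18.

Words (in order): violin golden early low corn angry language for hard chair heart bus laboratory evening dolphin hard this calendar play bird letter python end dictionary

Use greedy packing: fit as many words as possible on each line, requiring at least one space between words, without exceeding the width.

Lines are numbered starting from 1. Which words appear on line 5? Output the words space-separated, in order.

Line 1: ['violin', 'golden'] (min_width=13, slack=5)
Line 2: ['early', 'low', 'corn'] (min_width=14, slack=4)
Line 3: ['angry', 'language', 'for'] (min_width=18, slack=0)
Line 4: ['hard', 'chair', 'heart'] (min_width=16, slack=2)
Line 5: ['bus', 'laboratory'] (min_width=14, slack=4)
Line 6: ['evening', 'dolphin'] (min_width=15, slack=3)
Line 7: ['hard', 'this', 'calendar'] (min_width=18, slack=0)
Line 8: ['play', 'bird', 'letter'] (min_width=16, slack=2)
Line 9: ['python', 'end'] (min_width=10, slack=8)
Line 10: ['dictionary'] (min_width=10, slack=8)

Answer: bus laboratory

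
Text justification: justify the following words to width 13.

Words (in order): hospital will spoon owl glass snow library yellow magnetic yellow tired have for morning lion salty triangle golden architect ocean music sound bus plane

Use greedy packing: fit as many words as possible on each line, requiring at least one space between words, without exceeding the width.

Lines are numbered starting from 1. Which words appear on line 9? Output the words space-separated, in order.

Line 1: ['hospital', 'will'] (min_width=13, slack=0)
Line 2: ['spoon', 'owl'] (min_width=9, slack=4)
Line 3: ['glass', 'snow'] (min_width=10, slack=3)
Line 4: ['library'] (min_width=7, slack=6)
Line 5: ['yellow'] (min_width=6, slack=7)
Line 6: ['magnetic'] (min_width=8, slack=5)
Line 7: ['yellow', 'tired'] (min_width=12, slack=1)
Line 8: ['have', 'for'] (min_width=8, slack=5)
Line 9: ['morning', 'lion'] (min_width=12, slack=1)
Line 10: ['salty'] (min_width=5, slack=8)
Line 11: ['triangle'] (min_width=8, slack=5)
Line 12: ['golden'] (min_width=6, slack=7)
Line 13: ['architect'] (min_width=9, slack=4)
Line 14: ['ocean', 'music'] (min_width=11, slack=2)
Line 15: ['sound', 'bus'] (min_width=9, slack=4)
Line 16: ['plane'] (min_width=5, slack=8)

Answer: morning lion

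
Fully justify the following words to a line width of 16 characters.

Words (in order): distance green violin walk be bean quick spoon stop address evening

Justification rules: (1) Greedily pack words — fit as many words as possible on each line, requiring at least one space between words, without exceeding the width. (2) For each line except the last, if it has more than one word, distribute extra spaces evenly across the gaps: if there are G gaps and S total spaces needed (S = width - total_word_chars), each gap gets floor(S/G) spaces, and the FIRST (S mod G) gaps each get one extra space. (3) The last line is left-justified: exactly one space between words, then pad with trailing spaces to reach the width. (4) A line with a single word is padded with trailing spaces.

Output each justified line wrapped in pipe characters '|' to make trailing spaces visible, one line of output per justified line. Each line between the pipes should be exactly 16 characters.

Line 1: ['distance', 'green'] (min_width=14, slack=2)
Line 2: ['violin', 'walk', 'be'] (min_width=14, slack=2)
Line 3: ['bean', 'quick', 'spoon'] (min_width=16, slack=0)
Line 4: ['stop', 'address'] (min_width=12, slack=4)
Line 5: ['evening'] (min_width=7, slack=9)

Answer: |distance   green|
|violin  walk  be|
|bean quick spoon|
|stop     address|
|evening         |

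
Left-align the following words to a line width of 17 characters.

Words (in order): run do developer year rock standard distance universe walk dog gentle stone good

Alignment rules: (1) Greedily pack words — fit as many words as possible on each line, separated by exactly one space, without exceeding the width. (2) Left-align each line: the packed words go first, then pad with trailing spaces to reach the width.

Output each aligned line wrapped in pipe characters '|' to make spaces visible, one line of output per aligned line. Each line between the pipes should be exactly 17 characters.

Answer: |run do developer |
|year rock        |
|standard distance|
|universe walk dog|
|gentle stone good|

Derivation:
Line 1: ['run', 'do', 'developer'] (min_width=16, slack=1)
Line 2: ['year', 'rock'] (min_width=9, slack=8)
Line 3: ['standard', 'distance'] (min_width=17, slack=0)
Line 4: ['universe', 'walk', 'dog'] (min_width=17, slack=0)
Line 5: ['gentle', 'stone', 'good'] (min_width=17, slack=0)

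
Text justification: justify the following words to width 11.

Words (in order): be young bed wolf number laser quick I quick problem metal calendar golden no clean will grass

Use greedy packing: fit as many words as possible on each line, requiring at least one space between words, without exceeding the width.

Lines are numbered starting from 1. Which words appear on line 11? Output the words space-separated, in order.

Answer: grass

Derivation:
Line 1: ['be', 'young'] (min_width=8, slack=3)
Line 2: ['bed', 'wolf'] (min_width=8, slack=3)
Line 3: ['number'] (min_width=6, slack=5)
Line 4: ['laser', 'quick'] (min_width=11, slack=0)
Line 5: ['I', 'quick'] (min_width=7, slack=4)
Line 6: ['problem'] (min_width=7, slack=4)
Line 7: ['metal'] (min_width=5, slack=6)
Line 8: ['calendar'] (min_width=8, slack=3)
Line 9: ['golden', 'no'] (min_width=9, slack=2)
Line 10: ['clean', 'will'] (min_width=10, slack=1)
Line 11: ['grass'] (min_width=5, slack=6)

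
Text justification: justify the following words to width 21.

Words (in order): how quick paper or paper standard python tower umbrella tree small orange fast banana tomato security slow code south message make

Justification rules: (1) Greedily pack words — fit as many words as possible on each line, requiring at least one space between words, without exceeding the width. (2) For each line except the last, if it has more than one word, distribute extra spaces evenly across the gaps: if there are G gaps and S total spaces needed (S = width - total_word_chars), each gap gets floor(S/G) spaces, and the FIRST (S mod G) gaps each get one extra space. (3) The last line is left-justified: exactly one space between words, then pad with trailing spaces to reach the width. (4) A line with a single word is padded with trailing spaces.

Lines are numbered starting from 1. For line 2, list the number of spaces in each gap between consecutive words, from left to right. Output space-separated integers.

Answer: 1 1

Derivation:
Line 1: ['how', 'quick', 'paper', 'or'] (min_width=18, slack=3)
Line 2: ['paper', 'standard', 'python'] (min_width=21, slack=0)
Line 3: ['tower', 'umbrella', 'tree'] (min_width=19, slack=2)
Line 4: ['small', 'orange', 'fast'] (min_width=17, slack=4)
Line 5: ['banana', 'tomato'] (min_width=13, slack=8)
Line 6: ['security', 'slow', 'code'] (min_width=18, slack=3)
Line 7: ['south', 'message', 'make'] (min_width=18, slack=3)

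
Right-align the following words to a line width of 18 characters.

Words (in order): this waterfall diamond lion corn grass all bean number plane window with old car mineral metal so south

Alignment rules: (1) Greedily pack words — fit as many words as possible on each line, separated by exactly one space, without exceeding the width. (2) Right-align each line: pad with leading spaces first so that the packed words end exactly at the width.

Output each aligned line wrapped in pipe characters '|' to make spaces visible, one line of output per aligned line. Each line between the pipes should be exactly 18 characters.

Line 1: ['this', 'waterfall'] (min_width=14, slack=4)
Line 2: ['diamond', 'lion', 'corn'] (min_width=17, slack=1)
Line 3: ['grass', 'all', 'bean'] (min_width=14, slack=4)
Line 4: ['number', 'plane'] (min_width=12, slack=6)
Line 5: ['window', 'with', 'old'] (min_width=15, slack=3)
Line 6: ['car', 'mineral', 'metal'] (min_width=17, slack=1)
Line 7: ['so', 'south'] (min_width=8, slack=10)

Answer: |    this waterfall|
| diamond lion corn|
|    grass all bean|
|      number plane|
|   window with old|
| car mineral metal|
|          so south|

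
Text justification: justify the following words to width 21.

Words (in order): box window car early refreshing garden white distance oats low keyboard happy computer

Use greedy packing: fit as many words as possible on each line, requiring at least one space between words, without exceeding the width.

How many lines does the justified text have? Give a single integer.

Answer: 5

Derivation:
Line 1: ['box', 'window', 'car', 'early'] (min_width=20, slack=1)
Line 2: ['refreshing', 'garden'] (min_width=17, slack=4)
Line 3: ['white', 'distance', 'oats'] (min_width=19, slack=2)
Line 4: ['low', 'keyboard', 'happy'] (min_width=18, slack=3)
Line 5: ['computer'] (min_width=8, slack=13)
Total lines: 5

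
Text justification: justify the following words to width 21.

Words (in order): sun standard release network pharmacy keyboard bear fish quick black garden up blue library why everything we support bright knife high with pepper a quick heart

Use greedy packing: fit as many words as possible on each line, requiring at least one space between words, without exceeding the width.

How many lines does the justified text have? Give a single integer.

Line 1: ['sun', 'standard', 'release'] (min_width=20, slack=1)
Line 2: ['network', 'pharmacy'] (min_width=16, slack=5)
Line 3: ['keyboard', 'bear', 'fish'] (min_width=18, slack=3)
Line 4: ['quick', 'black', 'garden', 'up'] (min_width=21, slack=0)
Line 5: ['blue', 'library', 'why'] (min_width=16, slack=5)
Line 6: ['everything', 'we', 'support'] (min_width=21, slack=0)
Line 7: ['bright', 'knife', 'high'] (min_width=17, slack=4)
Line 8: ['with', 'pepper', 'a', 'quick'] (min_width=19, slack=2)
Line 9: ['heart'] (min_width=5, slack=16)
Total lines: 9

Answer: 9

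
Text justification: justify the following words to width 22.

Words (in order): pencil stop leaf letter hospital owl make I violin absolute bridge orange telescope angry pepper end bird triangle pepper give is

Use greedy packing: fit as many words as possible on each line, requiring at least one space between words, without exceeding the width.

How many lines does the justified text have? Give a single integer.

Line 1: ['pencil', 'stop', 'leaf'] (min_width=16, slack=6)
Line 2: ['letter', 'hospital', 'owl'] (min_width=19, slack=3)
Line 3: ['make', 'I', 'violin', 'absolute'] (min_width=22, slack=0)
Line 4: ['bridge', 'orange'] (min_width=13, slack=9)
Line 5: ['telescope', 'angry', 'pepper'] (min_width=22, slack=0)
Line 6: ['end', 'bird', 'triangle'] (min_width=17, slack=5)
Line 7: ['pepper', 'give', 'is'] (min_width=14, slack=8)
Total lines: 7

Answer: 7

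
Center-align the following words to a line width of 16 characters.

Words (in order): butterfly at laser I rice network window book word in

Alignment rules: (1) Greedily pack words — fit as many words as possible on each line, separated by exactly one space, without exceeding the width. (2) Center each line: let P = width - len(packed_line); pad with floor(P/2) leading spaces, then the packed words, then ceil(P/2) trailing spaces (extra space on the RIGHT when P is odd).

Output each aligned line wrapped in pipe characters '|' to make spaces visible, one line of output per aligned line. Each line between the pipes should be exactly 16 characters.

Answer: |  butterfly at  |
|  laser I rice  |
| network window |
|  book word in  |

Derivation:
Line 1: ['butterfly', 'at'] (min_width=12, slack=4)
Line 2: ['laser', 'I', 'rice'] (min_width=12, slack=4)
Line 3: ['network', 'window'] (min_width=14, slack=2)
Line 4: ['book', 'word', 'in'] (min_width=12, slack=4)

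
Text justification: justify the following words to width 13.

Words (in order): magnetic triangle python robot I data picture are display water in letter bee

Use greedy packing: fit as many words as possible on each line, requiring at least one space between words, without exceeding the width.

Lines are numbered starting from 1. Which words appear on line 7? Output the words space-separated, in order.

Line 1: ['magnetic'] (min_width=8, slack=5)
Line 2: ['triangle'] (min_width=8, slack=5)
Line 3: ['python', 'robot'] (min_width=12, slack=1)
Line 4: ['I', 'data'] (min_width=6, slack=7)
Line 5: ['picture', 'are'] (min_width=11, slack=2)
Line 6: ['display', 'water'] (min_width=13, slack=0)
Line 7: ['in', 'letter', 'bee'] (min_width=13, slack=0)

Answer: in letter bee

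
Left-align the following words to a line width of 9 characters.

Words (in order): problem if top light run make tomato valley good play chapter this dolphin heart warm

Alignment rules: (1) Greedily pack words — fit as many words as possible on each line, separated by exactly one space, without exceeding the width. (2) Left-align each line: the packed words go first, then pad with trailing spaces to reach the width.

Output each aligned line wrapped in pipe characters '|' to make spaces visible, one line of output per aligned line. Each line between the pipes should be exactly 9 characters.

Line 1: ['problem'] (min_width=7, slack=2)
Line 2: ['if', 'top'] (min_width=6, slack=3)
Line 3: ['light', 'run'] (min_width=9, slack=0)
Line 4: ['make'] (min_width=4, slack=5)
Line 5: ['tomato'] (min_width=6, slack=3)
Line 6: ['valley'] (min_width=6, slack=3)
Line 7: ['good', 'play'] (min_width=9, slack=0)
Line 8: ['chapter'] (min_width=7, slack=2)
Line 9: ['this'] (min_width=4, slack=5)
Line 10: ['dolphin'] (min_width=7, slack=2)
Line 11: ['heart'] (min_width=5, slack=4)
Line 12: ['warm'] (min_width=4, slack=5)

Answer: |problem  |
|if top   |
|light run|
|make     |
|tomato   |
|valley   |
|good play|
|chapter  |
|this     |
|dolphin  |
|heart    |
|warm     |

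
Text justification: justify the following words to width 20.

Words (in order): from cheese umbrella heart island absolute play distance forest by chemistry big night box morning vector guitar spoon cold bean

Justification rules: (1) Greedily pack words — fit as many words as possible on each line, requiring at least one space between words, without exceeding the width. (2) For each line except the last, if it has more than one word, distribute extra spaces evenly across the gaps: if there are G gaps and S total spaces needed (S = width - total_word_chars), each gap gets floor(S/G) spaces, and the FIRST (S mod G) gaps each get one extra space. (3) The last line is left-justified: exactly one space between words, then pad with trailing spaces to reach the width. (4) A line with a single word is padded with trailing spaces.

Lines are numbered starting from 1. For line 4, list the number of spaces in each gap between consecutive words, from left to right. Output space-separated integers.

Line 1: ['from', 'cheese', 'umbrella'] (min_width=20, slack=0)
Line 2: ['heart', 'island'] (min_width=12, slack=8)
Line 3: ['absolute', 'play'] (min_width=13, slack=7)
Line 4: ['distance', 'forest', 'by'] (min_width=18, slack=2)
Line 5: ['chemistry', 'big', 'night'] (min_width=19, slack=1)
Line 6: ['box', 'morning', 'vector'] (min_width=18, slack=2)
Line 7: ['guitar', 'spoon', 'cold'] (min_width=17, slack=3)
Line 8: ['bean'] (min_width=4, slack=16)

Answer: 2 2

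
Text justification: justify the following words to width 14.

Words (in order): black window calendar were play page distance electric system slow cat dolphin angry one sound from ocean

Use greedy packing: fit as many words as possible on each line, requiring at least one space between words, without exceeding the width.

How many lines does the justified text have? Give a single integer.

Answer: 10

Derivation:
Line 1: ['black', 'window'] (min_width=12, slack=2)
Line 2: ['calendar', 'were'] (min_width=13, slack=1)
Line 3: ['play', 'page'] (min_width=9, slack=5)
Line 4: ['distance'] (min_width=8, slack=6)
Line 5: ['electric'] (min_width=8, slack=6)
Line 6: ['system', 'slow'] (min_width=11, slack=3)
Line 7: ['cat', 'dolphin'] (min_width=11, slack=3)
Line 8: ['angry', 'one'] (min_width=9, slack=5)
Line 9: ['sound', 'from'] (min_width=10, slack=4)
Line 10: ['ocean'] (min_width=5, slack=9)
Total lines: 10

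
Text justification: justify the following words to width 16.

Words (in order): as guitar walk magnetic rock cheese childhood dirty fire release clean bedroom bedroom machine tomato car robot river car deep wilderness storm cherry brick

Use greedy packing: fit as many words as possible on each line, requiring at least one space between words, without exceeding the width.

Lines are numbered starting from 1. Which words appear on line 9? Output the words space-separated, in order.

Answer: car deep

Derivation:
Line 1: ['as', 'guitar', 'walk'] (min_width=14, slack=2)
Line 2: ['magnetic', 'rock'] (min_width=13, slack=3)
Line 3: ['cheese', 'childhood'] (min_width=16, slack=0)
Line 4: ['dirty', 'fire'] (min_width=10, slack=6)
Line 5: ['release', 'clean'] (min_width=13, slack=3)
Line 6: ['bedroom', 'bedroom'] (min_width=15, slack=1)
Line 7: ['machine', 'tomato'] (min_width=14, slack=2)
Line 8: ['car', 'robot', 'river'] (min_width=15, slack=1)
Line 9: ['car', 'deep'] (min_width=8, slack=8)
Line 10: ['wilderness', 'storm'] (min_width=16, slack=0)
Line 11: ['cherry', 'brick'] (min_width=12, slack=4)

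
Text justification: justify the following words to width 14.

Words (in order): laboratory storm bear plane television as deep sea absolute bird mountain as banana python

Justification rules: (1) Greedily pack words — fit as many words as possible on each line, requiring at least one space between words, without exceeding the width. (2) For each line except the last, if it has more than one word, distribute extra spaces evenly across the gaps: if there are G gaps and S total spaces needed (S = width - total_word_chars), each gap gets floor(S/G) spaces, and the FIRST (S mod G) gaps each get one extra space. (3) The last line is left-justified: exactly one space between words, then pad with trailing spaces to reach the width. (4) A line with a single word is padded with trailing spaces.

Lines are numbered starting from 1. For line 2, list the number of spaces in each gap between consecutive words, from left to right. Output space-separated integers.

Line 1: ['laboratory'] (min_width=10, slack=4)
Line 2: ['storm', 'bear'] (min_width=10, slack=4)
Line 3: ['plane'] (min_width=5, slack=9)
Line 4: ['television', 'as'] (min_width=13, slack=1)
Line 5: ['deep', 'sea'] (min_width=8, slack=6)
Line 6: ['absolute', 'bird'] (min_width=13, slack=1)
Line 7: ['mountain', 'as'] (min_width=11, slack=3)
Line 8: ['banana', 'python'] (min_width=13, slack=1)

Answer: 5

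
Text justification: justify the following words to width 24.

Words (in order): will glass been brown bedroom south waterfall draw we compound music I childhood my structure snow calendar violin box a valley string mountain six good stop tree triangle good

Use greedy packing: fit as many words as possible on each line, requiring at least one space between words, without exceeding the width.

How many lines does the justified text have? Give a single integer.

Line 1: ['will', 'glass', 'been', 'brown'] (min_width=21, slack=3)
Line 2: ['bedroom', 'south', 'waterfall'] (min_width=23, slack=1)
Line 3: ['draw', 'we', 'compound', 'music', 'I'] (min_width=24, slack=0)
Line 4: ['childhood', 'my', 'structure'] (min_width=22, slack=2)
Line 5: ['snow', 'calendar', 'violin', 'box'] (min_width=24, slack=0)
Line 6: ['a', 'valley', 'string', 'mountain'] (min_width=24, slack=0)
Line 7: ['six', 'good', 'stop', 'tree'] (min_width=18, slack=6)
Line 8: ['triangle', 'good'] (min_width=13, slack=11)
Total lines: 8

Answer: 8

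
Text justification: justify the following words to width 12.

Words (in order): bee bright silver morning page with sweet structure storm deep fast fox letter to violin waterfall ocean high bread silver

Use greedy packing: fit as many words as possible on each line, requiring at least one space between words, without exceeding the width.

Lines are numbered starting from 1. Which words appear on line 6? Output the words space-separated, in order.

Answer: storm deep

Derivation:
Line 1: ['bee', 'bright'] (min_width=10, slack=2)
Line 2: ['silver'] (min_width=6, slack=6)
Line 3: ['morning', 'page'] (min_width=12, slack=0)
Line 4: ['with', 'sweet'] (min_width=10, slack=2)
Line 5: ['structure'] (min_width=9, slack=3)
Line 6: ['storm', 'deep'] (min_width=10, slack=2)
Line 7: ['fast', 'fox'] (min_width=8, slack=4)
Line 8: ['letter', 'to'] (min_width=9, slack=3)
Line 9: ['violin'] (min_width=6, slack=6)
Line 10: ['waterfall'] (min_width=9, slack=3)
Line 11: ['ocean', 'high'] (min_width=10, slack=2)
Line 12: ['bread', 'silver'] (min_width=12, slack=0)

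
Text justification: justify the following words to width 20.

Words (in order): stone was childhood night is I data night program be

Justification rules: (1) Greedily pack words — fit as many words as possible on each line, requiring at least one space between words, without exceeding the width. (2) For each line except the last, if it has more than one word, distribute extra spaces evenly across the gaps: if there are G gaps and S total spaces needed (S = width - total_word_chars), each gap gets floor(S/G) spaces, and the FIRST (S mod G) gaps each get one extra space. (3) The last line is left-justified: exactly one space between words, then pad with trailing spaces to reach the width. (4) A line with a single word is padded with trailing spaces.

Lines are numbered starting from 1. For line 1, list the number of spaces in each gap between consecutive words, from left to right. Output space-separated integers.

Line 1: ['stone', 'was', 'childhood'] (min_width=19, slack=1)
Line 2: ['night', 'is', 'I', 'data'] (min_width=15, slack=5)
Line 3: ['night', 'program', 'be'] (min_width=16, slack=4)

Answer: 2 1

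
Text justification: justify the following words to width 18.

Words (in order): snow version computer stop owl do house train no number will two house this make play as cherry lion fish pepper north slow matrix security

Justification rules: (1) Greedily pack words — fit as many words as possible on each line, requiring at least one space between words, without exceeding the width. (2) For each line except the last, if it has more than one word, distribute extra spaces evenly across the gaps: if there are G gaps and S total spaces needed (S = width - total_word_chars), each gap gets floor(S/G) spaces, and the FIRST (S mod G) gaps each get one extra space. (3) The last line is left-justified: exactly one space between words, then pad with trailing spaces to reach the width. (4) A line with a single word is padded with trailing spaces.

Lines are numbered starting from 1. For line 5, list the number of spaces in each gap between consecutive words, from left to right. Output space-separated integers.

Line 1: ['snow', 'version'] (min_width=12, slack=6)
Line 2: ['computer', 'stop', 'owl'] (min_width=17, slack=1)
Line 3: ['do', 'house', 'train', 'no'] (min_width=17, slack=1)
Line 4: ['number', 'will', 'two'] (min_width=15, slack=3)
Line 5: ['house', 'this', 'make'] (min_width=15, slack=3)
Line 6: ['play', 'as', 'cherry'] (min_width=14, slack=4)
Line 7: ['lion', 'fish', 'pepper'] (min_width=16, slack=2)
Line 8: ['north', 'slow', 'matrix'] (min_width=17, slack=1)
Line 9: ['security'] (min_width=8, slack=10)

Answer: 3 2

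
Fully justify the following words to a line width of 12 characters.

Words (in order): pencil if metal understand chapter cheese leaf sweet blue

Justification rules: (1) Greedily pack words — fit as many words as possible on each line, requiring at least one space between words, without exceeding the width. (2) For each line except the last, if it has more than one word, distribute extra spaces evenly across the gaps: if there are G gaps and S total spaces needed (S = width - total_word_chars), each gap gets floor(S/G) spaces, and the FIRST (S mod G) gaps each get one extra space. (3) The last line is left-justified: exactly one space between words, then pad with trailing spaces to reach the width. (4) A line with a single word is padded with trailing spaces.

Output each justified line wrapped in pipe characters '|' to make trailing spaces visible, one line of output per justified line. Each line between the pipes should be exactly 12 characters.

Answer: |pencil    if|
|metal       |
|understand  |
|chapter     |
|cheese  leaf|
|sweet blue  |

Derivation:
Line 1: ['pencil', 'if'] (min_width=9, slack=3)
Line 2: ['metal'] (min_width=5, slack=7)
Line 3: ['understand'] (min_width=10, slack=2)
Line 4: ['chapter'] (min_width=7, slack=5)
Line 5: ['cheese', 'leaf'] (min_width=11, slack=1)
Line 6: ['sweet', 'blue'] (min_width=10, slack=2)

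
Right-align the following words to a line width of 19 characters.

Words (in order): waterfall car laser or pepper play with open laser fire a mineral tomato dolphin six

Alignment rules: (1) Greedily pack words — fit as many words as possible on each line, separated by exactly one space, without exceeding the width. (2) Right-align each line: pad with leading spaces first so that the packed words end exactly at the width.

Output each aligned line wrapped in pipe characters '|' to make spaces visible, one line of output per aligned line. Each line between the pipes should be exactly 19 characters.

Answer: |waterfall car laser|
|or pepper play with|
|  open laser fire a|
|     mineral tomato|
|        dolphin six|

Derivation:
Line 1: ['waterfall', 'car', 'laser'] (min_width=19, slack=0)
Line 2: ['or', 'pepper', 'play', 'with'] (min_width=19, slack=0)
Line 3: ['open', 'laser', 'fire', 'a'] (min_width=17, slack=2)
Line 4: ['mineral', 'tomato'] (min_width=14, slack=5)
Line 5: ['dolphin', 'six'] (min_width=11, slack=8)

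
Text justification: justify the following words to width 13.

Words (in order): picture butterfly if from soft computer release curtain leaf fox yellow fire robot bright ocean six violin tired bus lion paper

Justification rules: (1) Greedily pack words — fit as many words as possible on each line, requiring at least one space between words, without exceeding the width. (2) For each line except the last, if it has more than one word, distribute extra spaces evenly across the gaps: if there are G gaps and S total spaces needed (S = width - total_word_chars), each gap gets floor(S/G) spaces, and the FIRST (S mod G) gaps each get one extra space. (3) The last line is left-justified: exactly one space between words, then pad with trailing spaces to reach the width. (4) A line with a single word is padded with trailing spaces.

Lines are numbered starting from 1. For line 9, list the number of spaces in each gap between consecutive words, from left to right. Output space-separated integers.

Answer: 2

Derivation:
Line 1: ['picture'] (min_width=7, slack=6)
Line 2: ['butterfly', 'if'] (min_width=12, slack=1)
Line 3: ['from', 'soft'] (min_width=9, slack=4)
Line 4: ['computer'] (min_width=8, slack=5)
Line 5: ['release'] (min_width=7, slack=6)
Line 6: ['curtain', 'leaf'] (min_width=12, slack=1)
Line 7: ['fox', 'yellow'] (min_width=10, slack=3)
Line 8: ['fire', 'robot'] (min_width=10, slack=3)
Line 9: ['bright', 'ocean'] (min_width=12, slack=1)
Line 10: ['six', 'violin'] (min_width=10, slack=3)
Line 11: ['tired', 'bus'] (min_width=9, slack=4)
Line 12: ['lion', 'paper'] (min_width=10, slack=3)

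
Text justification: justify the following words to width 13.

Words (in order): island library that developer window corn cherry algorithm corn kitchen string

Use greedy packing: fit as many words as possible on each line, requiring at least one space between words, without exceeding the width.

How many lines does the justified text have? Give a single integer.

Answer: 8

Derivation:
Line 1: ['island'] (min_width=6, slack=7)
Line 2: ['library', 'that'] (min_width=12, slack=1)
Line 3: ['developer'] (min_width=9, slack=4)
Line 4: ['window', 'corn'] (min_width=11, slack=2)
Line 5: ['cherry'] (min_width=6, slack=7)
Line 6: ['algorithm'] (min_width=9, slack=4)
Line 7: ['corn', 'kitchen'] (min_width=12, slack=1)
Line 8: ['string'] (min_width=6, slack=7)
Total lines: 8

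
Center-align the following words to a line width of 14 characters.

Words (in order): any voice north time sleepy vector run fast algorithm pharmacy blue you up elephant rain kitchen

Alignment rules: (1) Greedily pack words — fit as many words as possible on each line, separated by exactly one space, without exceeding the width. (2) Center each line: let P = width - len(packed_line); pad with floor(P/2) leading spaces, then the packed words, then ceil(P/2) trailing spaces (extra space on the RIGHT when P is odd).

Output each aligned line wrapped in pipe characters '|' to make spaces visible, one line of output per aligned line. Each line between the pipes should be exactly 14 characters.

Answer: |  any voice   |
|  north time  |
|sleepy vector |
|   run fast   |
|  algorithm   |
|pharmacy blue |
|    you up    |
|elephant rain |
|   kitchen    |

Derivation:
Line 1: ['any', 'voice'] (min_width=9, slack=5)
Line 2: ['north', 'time'] (min_width=10, slack=4)
Line 3: ['sleepy', 'vector'] (min_width=13, slack=1)
Line 4: ['run', 'fast'] (min_width=8, slack=6)
Line 5: ['algorithm'] (min_width=9, slack=5)
Line 6: ['pharmacy', 'blue'] (min_width=13, slack=1)
Line 7: ['you', 'up'] (min_width=6, slack=8)
Line 8: ['elephant', 'rain'] (min_width=13, slack=1)
Line 9: ['kitchen'] (min_width=7, slack=7)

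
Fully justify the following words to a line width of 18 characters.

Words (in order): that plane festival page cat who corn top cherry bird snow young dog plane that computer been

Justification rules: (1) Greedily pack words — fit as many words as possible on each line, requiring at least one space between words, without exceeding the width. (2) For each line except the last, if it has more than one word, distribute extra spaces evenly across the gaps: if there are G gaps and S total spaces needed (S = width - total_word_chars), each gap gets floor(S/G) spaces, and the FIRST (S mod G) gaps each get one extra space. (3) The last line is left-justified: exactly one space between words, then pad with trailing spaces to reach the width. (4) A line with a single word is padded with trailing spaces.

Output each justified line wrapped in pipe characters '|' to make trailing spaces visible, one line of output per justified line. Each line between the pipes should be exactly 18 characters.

Line 1: ['that', 'plane'] (min_width=10, slack=8)
Line 2: ['festival', 'page', 'cat'] (min_width=17, slack=1)
Line 3: ['who', 'corn', 'top'] (min_width=12, slack=6)
Line 4: ['cherry', 'bird', 'snow'] (min_width=16, slack=2)
Line 5: ['young', 'dog', 'plane'] (min_width=15, slack=3)
Line 6: ['that', 'computer', 'been'] (min_width=18, slack=0)

Answer: |that         plane|
|festival  page cat|
|who    corn    top|
|cherry  bird  snow|
|young   dog  plane|
|that computer been|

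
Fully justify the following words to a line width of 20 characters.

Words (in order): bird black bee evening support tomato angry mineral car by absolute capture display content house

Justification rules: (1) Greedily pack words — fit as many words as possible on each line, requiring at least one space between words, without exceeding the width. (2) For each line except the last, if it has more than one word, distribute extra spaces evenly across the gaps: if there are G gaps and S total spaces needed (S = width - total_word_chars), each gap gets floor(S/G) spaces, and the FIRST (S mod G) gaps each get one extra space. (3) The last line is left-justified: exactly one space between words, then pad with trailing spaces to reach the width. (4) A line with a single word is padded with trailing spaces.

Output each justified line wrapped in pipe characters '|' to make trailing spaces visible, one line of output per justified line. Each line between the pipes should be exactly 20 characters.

Answer: |bird    black    bee|
|evening      support|
|tomato angry mineral|
|car    by   absolute|
|capture      display|
|content house       |

Derivation:
Line 1: ['bird', 'black', 'bee'] (min_width=14, slack=6)
Line 2: ['evening', 'support'] (min_width=15, slack=5)
Line 3: ['tomato', 'angry', 'mineral'] (min_width=20, slack=0)
Line 4: ['car', 'by', 'absolute'] (min_width=15, slack=5)
Line 5: ['capture', 'display'] (min_width=15, slack=5)
Line 6: ['content', 'house'] (min_width=13, slack=7)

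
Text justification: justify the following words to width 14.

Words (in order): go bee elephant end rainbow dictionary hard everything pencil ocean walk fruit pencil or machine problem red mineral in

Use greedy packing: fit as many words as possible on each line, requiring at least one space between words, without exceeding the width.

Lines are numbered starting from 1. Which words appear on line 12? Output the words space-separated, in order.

Line 1: ['go', 'bee'] (min_width=6, slack=8)
Line 2: ['elephant', 'end'] (min_width=12, slack=2)
Line 3: ['rainbow'] (min_width=7, slack=7)
Line 4: ['dictionary'] (min_width=10, slack=4)
Line 5: ['hard'] (min_width=4, slack=10)
Line 6: ['everything'] (min_width=10, slack=4)
Line 7: ['pencil', 'ocean'] (min_width=12, slack=2)
Line 8: ['walk', 'fruit'] (min_width=10, slack=4)
Line 9: ['pencil', 'or'] (min_width=9, slack=5)
Line 10: ['machine'] (min_width=7, slack=7)
Line 11: ['problem', 'red'] (min_width=11, slack=3)
Line 12: ['mineral', 'in'] (min_width=10, slack=4)

Answer: mineral in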